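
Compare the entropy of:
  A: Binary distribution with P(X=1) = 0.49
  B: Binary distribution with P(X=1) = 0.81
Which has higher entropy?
A

For binary distributions, entropy is maximized at p=0.5 and decreases as p moves toward 0 or 1.

H(A) = H(0.49) = 0.9997 bits
H(B) = H(0.81) = 0.7015 bits

Distribution A (p=0.49) is closer to uniform (p=0.5), so it has higher entropy.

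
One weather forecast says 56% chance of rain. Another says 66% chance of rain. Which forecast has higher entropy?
56% forecast

Treat each forecast as a Bernoulli distribution. Binary entropy is maximized at p=0.5 and falls off symmetrically toward 0 or 1. The 56% forecast is closer to 50%, so it is more uncertain. H(56%) ≈ 0.990 bits, H(66%) ≈ 0.925 bits.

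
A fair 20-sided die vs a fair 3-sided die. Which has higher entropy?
20-sided die

Both are uniform distributions; for uniform over n outcomes, H = log₂(n). H(20-sided) = log₂(20) = 4.322 bits and H(3-sided) = log₂(3) = 1.585 bits. More outcomes in a uniform distribution means higher entropy.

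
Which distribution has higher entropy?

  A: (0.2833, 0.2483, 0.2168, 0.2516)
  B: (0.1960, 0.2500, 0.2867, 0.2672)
A

Both distributions are close to uniform, making this a harder comparison.

H(A) = 1.9936 bits
H(B) = 1.9864 bits

The distribution closer to uniform has higher entropy.
Answer: A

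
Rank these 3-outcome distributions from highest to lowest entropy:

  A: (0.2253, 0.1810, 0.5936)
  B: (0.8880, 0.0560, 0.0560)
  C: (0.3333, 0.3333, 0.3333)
C > A > B

Key insight: Entropy is maximized by uniform distributions and minimized by concentrated distributions.

- Uniform distributions have maximum entropy log₂(3) = 1.5850 bits
- The more "peaked" or concentrated a distribution, the lower its entropy

Entropies:
  H(A) = 1.3774 bits
  H(B) = 0.6179 bits
  H(C) = 1.5850 bits

Ranking: C > A > B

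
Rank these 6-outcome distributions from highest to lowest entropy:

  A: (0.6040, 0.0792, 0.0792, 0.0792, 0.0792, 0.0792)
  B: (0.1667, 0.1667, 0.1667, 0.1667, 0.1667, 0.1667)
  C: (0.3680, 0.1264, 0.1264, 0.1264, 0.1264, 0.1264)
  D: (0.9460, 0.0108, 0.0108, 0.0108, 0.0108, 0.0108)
B > C > A > D

Key insight: Entropy is maximized by uniform distributions and minimized by concentrated distributions.

Entropies:
  H(A) = 1.8880 bits
  H(B) = 2.5850 bits
  H(C) = 2.4166 bits
  H(D) = 0.4285 bits

Ranking: B > C > A > D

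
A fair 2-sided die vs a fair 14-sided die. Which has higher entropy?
14-sided die

Both are uniform distributions; for uniform over n outcomes, H = log₂(n). H(2-sided) = log₂(2) = 1.000 bits and H(14-sided) = log₂(14) = 3.807 bits. More outcomes in a uniform distribution means higher entropy.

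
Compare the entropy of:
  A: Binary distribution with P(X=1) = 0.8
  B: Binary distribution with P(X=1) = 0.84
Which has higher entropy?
A

For binary distributions, entropy is maximized at p=0.5 and decreases as p moves toward 0 or 1.

H(A) = H(0.8) = 0.7219 bits
H(B) = H(0.84) = 0.6343 bits

Distribution A (p=0.8) is closer to uniform (p=0.5), so it has higher entropy.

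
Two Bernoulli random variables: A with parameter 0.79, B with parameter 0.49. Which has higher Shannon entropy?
B

For binary distributions, entropy is maximized at p=0.5 and decreases as p moves toward 0 or 1.

H(A) = H(0.79) = 0.7415 bits
H(B) = H(0.49) = 0.9997 bits

Distribution B (p=0.49) is closer to uniform (p=0.5), so it has higher entropy.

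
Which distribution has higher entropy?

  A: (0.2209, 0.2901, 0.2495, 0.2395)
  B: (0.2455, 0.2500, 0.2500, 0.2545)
B

Both distributions are close to uniform, making this a harder comparison.

H(A) = 1.9927 bits
H(B) = 1.9999 bits

The distribution closer to uniform has higher entropy.
Answer: B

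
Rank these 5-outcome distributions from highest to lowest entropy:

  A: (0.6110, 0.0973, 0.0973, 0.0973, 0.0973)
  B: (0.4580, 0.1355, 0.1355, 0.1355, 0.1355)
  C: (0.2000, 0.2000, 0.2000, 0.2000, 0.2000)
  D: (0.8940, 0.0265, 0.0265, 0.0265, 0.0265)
C > B > A > D

Key insight: Entropy is maximized by uniform distributions and minimized by concentrated distributions.

Entropies:
  H(A) = 1.7422 bits
  H(B) = 2.0789 bits
  H(C) = 2.3219 bits
  H(D) = 0.6997 bits

Ranking: C > B > A > D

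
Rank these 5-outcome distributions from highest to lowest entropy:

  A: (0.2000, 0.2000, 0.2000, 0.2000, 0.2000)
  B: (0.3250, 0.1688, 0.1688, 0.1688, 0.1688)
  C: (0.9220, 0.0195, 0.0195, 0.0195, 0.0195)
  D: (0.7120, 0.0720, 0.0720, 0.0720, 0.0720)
A > B > D > C

Key insight: Entropy is maximized by uniform distributions and minimized by concentrated distributions.

Entropies:
  H(A) = 2.3219 bits
  H(B) = 2.2597 bits
  H(C) = 0.5511 bits
  H(D) = 1.4421 bits

Ranking: A > B > D > C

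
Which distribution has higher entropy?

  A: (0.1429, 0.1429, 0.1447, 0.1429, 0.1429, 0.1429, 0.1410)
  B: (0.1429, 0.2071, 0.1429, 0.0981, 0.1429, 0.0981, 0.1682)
A

Both distributions are close to uniform, making this a harder comparison.

H(A) = 2.8073 bits
H(B) = 2.7633 bits

The distribution closer to uniform has higher entropy.
Answer: A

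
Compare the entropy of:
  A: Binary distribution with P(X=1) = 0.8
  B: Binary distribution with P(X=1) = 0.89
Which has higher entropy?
A

For binary distributions, entropy is maximized at p=0.5 and decreases as p moves toward 0 or 1.

H(A) = H(0.8) = 0.7219 bits
H(B) = H(0.89) = 0.4999 bits

Distribution A (p=0.8) is closer to uniform (p=0.5), so it has higher entropy.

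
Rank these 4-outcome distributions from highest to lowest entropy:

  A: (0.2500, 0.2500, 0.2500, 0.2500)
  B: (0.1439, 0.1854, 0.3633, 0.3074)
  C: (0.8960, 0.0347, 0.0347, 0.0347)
A > B > C

Key insight: Entropy is maximized by uniform distributions and minimized by concentrated distributions.

- Uniform distributions have maximum entropy log₂(4) = 2.0000 bits
- The more "peaked" or concentrated a distribution, the lower its entropy

Entropies:
  H(A) = 2.0000 bits
  H(B) = 1.9070 bits
  H(C) = 0.6464 bits

Ranking: A > B > C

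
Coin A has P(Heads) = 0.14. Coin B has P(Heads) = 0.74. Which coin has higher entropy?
B

For binary distributions, entropy is maximized at p=0.5 and decreases as p moves toward 0 or 1.

H(A) = H(0.14) = 0.5842 bits
H(B) = H(0.74) = 0.8267 bits

Distribution B (p=0.74) is closer to uniform (p=0.5), so it has higher entropy.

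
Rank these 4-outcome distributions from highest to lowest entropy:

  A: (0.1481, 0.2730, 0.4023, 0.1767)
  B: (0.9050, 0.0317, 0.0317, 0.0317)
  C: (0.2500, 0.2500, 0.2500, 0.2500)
C > A > B

Key insight: Entropy is maximized by uniform distributions and minimized by concentrated distributions.

- Uniform distributions have maximum entropy log₂(4) = 2.0000 bits
- The more "peaked" or concentrated a distribution, the lower its entropy

Entropies:
  H(A) = 1.8897 bits
  H(B) = 0.6035 bits
  H(C) = 2.0000 bits

Ranking: C > A > B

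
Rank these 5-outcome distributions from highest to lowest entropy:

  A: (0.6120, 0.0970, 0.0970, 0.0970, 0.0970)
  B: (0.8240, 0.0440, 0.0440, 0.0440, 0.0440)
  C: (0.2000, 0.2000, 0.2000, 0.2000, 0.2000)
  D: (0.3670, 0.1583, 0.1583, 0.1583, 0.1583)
C > D > A > B

Key insight: Entropy is maximized by uniform distributions and minimized by concentrated distributions.

Entropies:
  H(A) = 1.7395 bits
  H(B) = 1.0232 bits
  H(C) = 2.3219 bits
  H(D) = 2.2143 bits

Ranking: C > D > A > B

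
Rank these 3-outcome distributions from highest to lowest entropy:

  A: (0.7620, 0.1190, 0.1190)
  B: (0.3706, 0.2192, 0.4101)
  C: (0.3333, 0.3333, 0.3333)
C > B > A

Key insight: Entropy is maximized by uniform distributions and minimized by concentrated distributions.

- Uniform distributions have maximum entropy log₂(3) = 1.5850 bits
- The more "peaked" or concentrated a distribution, the lower its entropy

Entropies:
  H(A) = 1.0297 bits
  H(B) = 1.5381 bits
  H(C) = 1.5850 bits

Ranking: C > B > A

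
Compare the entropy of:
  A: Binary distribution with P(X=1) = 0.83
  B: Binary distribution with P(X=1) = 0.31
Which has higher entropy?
B

For binary distributions, entropy is maximized at p=0.5 and decreases as p moves toward 0 or 1.

H(A) = H(0.83) = 0.6577 bits
H(B) = H(0.31) = 0.8932 bits

Distribution B (p=0.31) is closer to uniform (p=0.5), so it has higher entropy.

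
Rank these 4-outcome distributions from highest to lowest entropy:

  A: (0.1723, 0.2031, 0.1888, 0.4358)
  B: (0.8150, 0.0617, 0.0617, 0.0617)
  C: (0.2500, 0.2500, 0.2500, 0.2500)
C > A > B

Key insight: Entropy is maximized by uniform distributions and minimized by concentrated distributions.

- Uniform distributions have maximum entropy log₂(4) = 2.0000 bits
- The more "peaked" or concentrated a distribution, the lower its entropy

Entropies:
  H(A) = 1.8804 bits
  H(B) = 0.9841 bits
  H(C) = 2.0000 bits

Ranking: C > A > B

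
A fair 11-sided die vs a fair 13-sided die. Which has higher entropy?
13-sided die

Both are uniform distributions; for uniform over n outcomes, H = log₂(n). H(11-sided) = log₂(11) = 3.459 bits and H(13-sided) = log₂(13) = 3.700 bits. More outcomes in a uniform distribution means higher entropy.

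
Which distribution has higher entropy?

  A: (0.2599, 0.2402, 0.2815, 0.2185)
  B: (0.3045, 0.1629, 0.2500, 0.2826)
A

Both distributions are close to uniform, making this a harder comparison.

H(A) = 1.9937 bits
H(B) = 1.9640 bits

The distribution closer to uniform has higher entropy.
Answer: A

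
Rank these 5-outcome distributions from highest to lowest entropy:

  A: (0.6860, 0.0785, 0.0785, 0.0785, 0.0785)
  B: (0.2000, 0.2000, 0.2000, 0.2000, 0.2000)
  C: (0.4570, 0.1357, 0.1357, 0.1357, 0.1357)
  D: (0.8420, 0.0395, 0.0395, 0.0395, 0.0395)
B > C > A > D

Key insight: Entropy is maximized by uniform distributions and minimized by concentrated distributions.

Entropies:
  H(A) = 1.5257 bits
  H(B) = 2.3219 bits
  H(C) = 2.0807 bits
  H(D) = 0.9455 bits

Ranking: B > C > A > D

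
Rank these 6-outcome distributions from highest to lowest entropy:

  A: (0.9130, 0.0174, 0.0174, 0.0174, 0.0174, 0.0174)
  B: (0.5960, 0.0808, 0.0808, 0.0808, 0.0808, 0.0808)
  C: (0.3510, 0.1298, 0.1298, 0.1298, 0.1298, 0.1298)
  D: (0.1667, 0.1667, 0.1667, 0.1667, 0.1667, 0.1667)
D > C > B > A

Key insight: Entropy is maximized by uniform distributions and minimized by concentrated distributions.

Entropies:
  H(A) = 0.6284 bits
  H(B) = 1.9113 bits
  H(C) = 2.4419 bits
  H(D) = 2.5850 bits

Ranking: D > C > B > A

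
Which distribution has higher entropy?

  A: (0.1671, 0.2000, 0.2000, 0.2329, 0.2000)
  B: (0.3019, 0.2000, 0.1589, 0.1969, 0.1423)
A

Both distributions are close to uniform, making this a harder comparison.

H(A) = 2.3141 bits
H(B) = 2.2697 bits

The distribution closer to uniform has higher entropy.
Answer: A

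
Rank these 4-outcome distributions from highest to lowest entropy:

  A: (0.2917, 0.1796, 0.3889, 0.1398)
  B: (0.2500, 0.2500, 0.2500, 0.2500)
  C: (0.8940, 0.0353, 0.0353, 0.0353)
B > A > C

Key insight: Entropy is maximized by uniform distributions and minimized by concentrated distributions.

- Uniform distributions have maximum entropy log₂(4) = 2.0000 bits
- The more "peaked" or concentrated a distribution, the lower its entropy

Entropies:
  H(A) = 1.8901 bits
  H(B) = 2.0000 bits
  H(C) = 0.6557 bits

Ranking: B > A > C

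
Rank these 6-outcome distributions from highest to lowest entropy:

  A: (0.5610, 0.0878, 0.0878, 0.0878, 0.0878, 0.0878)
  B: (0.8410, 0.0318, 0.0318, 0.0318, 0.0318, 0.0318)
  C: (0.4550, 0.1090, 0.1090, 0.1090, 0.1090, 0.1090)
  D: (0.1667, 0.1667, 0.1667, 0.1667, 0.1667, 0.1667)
D > C > A > B

Key insight: Entropy is maximized by uniform distributions and minimized by concentrated distributions.

Entropies:
  H(A) = 2.0086 bits
  H(B) = 1.0011 bits
  H(C) = 2.2596 bits
  H(D) = 2.5850 bits

Ranking: D > C > A > B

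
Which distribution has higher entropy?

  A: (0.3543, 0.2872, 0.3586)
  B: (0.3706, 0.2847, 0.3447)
A

Both distributions are close to uniform, making this a harder comparison.

H(A) = 1.5778 bits
H(B) = 1.5764 bits

The distribution closer to uniform has higher entropy.
Answer: A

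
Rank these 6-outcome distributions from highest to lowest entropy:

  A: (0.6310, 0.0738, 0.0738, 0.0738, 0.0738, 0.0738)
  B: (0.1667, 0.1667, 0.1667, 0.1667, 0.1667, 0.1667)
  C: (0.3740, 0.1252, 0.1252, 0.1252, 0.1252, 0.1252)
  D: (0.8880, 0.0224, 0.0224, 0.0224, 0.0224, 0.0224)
B > C > A > D

Key insight: Entropy is maximized by uniform distributions and minimized by concentrated distributions.

Entropies:
  H(A) = 1.8067 bits
  H(B) = 2.5850 bits
  H(C) = 2.4072 bits
  H(D) = 0.7660 bits

Ranking: B > C > A > D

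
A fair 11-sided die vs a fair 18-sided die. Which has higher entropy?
18-sided die

Both are uniform distributions; for uniform over n outcomes, H = log₂(n). H(11-sided) = log₂(11) = 3.459 bits and H(18-sided) = log₂(18) = 4.170 bits. More outcomes in a uniform distribution means higher entropy.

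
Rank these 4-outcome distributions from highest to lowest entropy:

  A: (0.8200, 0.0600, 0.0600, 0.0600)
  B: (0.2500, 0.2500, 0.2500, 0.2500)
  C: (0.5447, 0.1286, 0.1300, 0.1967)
B > C > A

Key insight: Entropy is maximized by uniform distributions and minimized by concentrated distributions.

- Uniform distributions have maximum entropy log₂(4) = 2.0000 bits
- The more "peaked" or concentrated a distribution, the lower its entropy

Entropies:
  H(A) = 0.9654 bits
  H(B) = 2.0000 bits
  H(C) = 1.7021 bits

Ranking: B > C > A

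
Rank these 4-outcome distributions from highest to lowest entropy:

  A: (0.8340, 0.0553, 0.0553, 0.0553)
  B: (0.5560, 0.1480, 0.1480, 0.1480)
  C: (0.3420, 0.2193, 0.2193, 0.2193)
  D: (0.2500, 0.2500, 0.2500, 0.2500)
D > C > B > A

Key insight: Entropy is maximized by uniform distributions and minimized by concentrated distributions.

Entropies:
  H(A) = 0.9116 bits
  H(B) = 1.6947 bits
  H(C) = 1.9696 bits
  H(D) = 2.0000 bits

Ranking: D > C > B > A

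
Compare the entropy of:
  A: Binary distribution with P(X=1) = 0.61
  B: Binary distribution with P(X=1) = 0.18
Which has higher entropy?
A

For binary distributions, entropy is maximized at p=0.5 and decreases as p moves toward 0 or 1.

H(A) = H(0.61) = 0.9648 bits
H(B) = H(0.18) = 0.6801 bits

Distribution A (p=0.61) is closer to uniform (p=0.5), so it has higher entropy.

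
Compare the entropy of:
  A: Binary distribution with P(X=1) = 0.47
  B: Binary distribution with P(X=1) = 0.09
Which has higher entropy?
A

For binary distributions, entropy is maximized at p=0.5 and decreases as p moves toward 0 or 1.

H(A) = H(0.47) = 0.9974 bits
H(B) = H(0.09) = 0.4365 bits

Distribution A (p=0.47) is closer to uniform (p=0.5), so it has higher entropy.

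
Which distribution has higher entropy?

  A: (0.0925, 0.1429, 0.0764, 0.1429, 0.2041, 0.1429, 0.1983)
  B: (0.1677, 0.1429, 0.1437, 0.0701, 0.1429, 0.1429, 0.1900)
B

Both distributions are close to uniform, making this a harder comparison.

H(A) = 2.7353 bits
H(B) = 2.7613 bits

The distribution closer to uniform has higher entropy.
Answer: B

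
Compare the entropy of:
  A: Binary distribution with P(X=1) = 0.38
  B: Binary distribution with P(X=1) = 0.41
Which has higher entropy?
B

For binary distributions, entropy is maximized at p=0.5 and decreases as p moves toward 0 or 1.

H(A) = H(0.38) = 0.9580 bits
H(B) = H(0.41) = 0.9765 bits

Distribution B (p=0.41) is closer to uniform (p=0.5), so it has higher entropy.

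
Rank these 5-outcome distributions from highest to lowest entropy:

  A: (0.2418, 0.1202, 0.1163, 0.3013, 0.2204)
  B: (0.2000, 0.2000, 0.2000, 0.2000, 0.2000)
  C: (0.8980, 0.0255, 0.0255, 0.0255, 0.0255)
B > A > C

Key insight: Entropy is maximized by uniform distributions and minimized by concentrated distributions.

- Uniform distributions have maximum entropy log₂(5) = 2.3219 bits
- The more "peaked" or concentrated a distribution, the lower its entropy

Entropies:
  H(A) = 2.2260 bits
  H(B) = 2.3219 bits
  H(C) = 0.6793 bits

Ranking: B > A > C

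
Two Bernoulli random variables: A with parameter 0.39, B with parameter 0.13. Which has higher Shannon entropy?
A

For binary distributions, entropy is maximized at p=0.5 and decreases as p moves toward 0 or 1.

H(A) = H(0.39) = 0.9648 bits
H(B) = H(0.13) = 0.5574 bits

Distribution A (p=0.39) is closer to uniform (p=0.5), so it has higher entropy.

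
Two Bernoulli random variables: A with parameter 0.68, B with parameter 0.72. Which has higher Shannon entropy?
A

For binary distributions, entropy is maximized at p=0.5 and decreases as p moves toward 0 or 1.

H(A) = H(0.68) = 0.9044 bits
H(B) = H(0.72) = 0.8555 bits

Distribution A (p=0.68) is closer to uniform (p=0.5), so it has higher entropy.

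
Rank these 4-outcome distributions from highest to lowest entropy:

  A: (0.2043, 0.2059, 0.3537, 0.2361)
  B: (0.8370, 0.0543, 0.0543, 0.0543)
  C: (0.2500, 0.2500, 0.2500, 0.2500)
C > A > B

Key insight: Entropy is maximized by uniform distributions and minimized by concentrated distributions.

- Uniform distributions have maximum entropy log₂(4) = 2.0000 bits
- The more "peaked" or concentrated a distribution, the lower its entropy

Entropies:
  H(A) = 1.9596 bits
  H(B) = 0.8998 bits
  H(C) = 2.0000 bits

Ranking: C > A > B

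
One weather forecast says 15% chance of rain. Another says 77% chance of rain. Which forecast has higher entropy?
77% forecast

Treat each forecast as a Bernoulli distribution. Binary entropy is maximized at p=0.5 and falls off symmetrically toward 0 or 1. The 77% forecast is closer to 50%, so it is more uncertain. H(15%) ≈ 0.610 bits, H(77%) ≈ 0.778 bits.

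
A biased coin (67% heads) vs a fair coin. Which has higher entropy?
Fair coin

The fair coin is uniform (p=0.5), maximizing binary entropy at 1 bit. The biased coin has H(0.67) ≈ 0.915 bits — its outcome is more predictable, so its entropy is lower.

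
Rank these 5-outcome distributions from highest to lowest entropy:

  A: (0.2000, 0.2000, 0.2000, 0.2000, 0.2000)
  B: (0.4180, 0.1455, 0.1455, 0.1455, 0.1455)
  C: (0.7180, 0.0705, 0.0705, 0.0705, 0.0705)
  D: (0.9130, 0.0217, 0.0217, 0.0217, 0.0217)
A > B > C > D

Key insight: Entropy is maximized by uniform distributions and minimized by concentrated distributions.

Entropies:
  H(A) = 2.3219 bits
  H(B) = 2.1445 bits
  H(C) = 1.4222 bits
  H(D) = 0.6004 bits

Ranking: A > B > C > D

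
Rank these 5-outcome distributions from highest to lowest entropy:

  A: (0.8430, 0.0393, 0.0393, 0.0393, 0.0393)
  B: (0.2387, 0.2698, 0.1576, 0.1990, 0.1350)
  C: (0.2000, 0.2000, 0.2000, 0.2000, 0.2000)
C > B > A

Key insight: Entropy is maximized by uniform distributions and minimized by concentrated distributions.

- Uniform distributions have maximum entropy log₂(5) = 2.3219 bits
- The more "peaked" or concentrated a distribution, the lower its entropy

Entropies:
  H(A) = 0.9411 bits
  H(B) = 2.2768 bits
  H(C) = 2.3219 bits

Ranking: C > B > A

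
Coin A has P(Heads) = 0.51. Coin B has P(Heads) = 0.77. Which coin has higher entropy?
A

For binary distributions, entropy is maximized at p=0.5 and decreases as p moves toward 0 or 1.

H(A) = H(0.51) = 0.9997 bits
H(B) = H(0.77) = 0.7780 bits

Distribution A (p=0.51) is closer to uniform (p=0.5), so it has higher entropy.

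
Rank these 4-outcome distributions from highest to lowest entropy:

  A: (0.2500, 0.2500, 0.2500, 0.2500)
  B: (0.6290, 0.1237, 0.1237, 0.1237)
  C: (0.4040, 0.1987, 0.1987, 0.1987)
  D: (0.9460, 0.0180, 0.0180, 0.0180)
A > C > B > D

Key insight: Entropy is maximized by uniform distributions and minimized by concentrated distributions.

Entropies:
  H(A) = 2.0000 bits
  H(B) = 1.5395 bits
  H(C) = 1.9179 bits
  H(D) = 0.3887 bits

Ranking: A > C > B > D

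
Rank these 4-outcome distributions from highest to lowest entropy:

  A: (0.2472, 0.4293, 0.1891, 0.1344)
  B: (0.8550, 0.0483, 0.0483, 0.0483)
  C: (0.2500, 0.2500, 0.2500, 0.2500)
C > A > B

Key insight: Entropy is maximized by uniform distributions and minimized by concentrated distributions.

- Uniform distributions have maximum entropy log₂(4) = 2.0000 bits
- The more "peaked" or concentrated a distribution, the lower its entropy

Entropies:
  H(A) = 1.8657 bits
  H(B) = 0.8270 bits
  H(C) = 2.0000 bits

Ranking: C > A > B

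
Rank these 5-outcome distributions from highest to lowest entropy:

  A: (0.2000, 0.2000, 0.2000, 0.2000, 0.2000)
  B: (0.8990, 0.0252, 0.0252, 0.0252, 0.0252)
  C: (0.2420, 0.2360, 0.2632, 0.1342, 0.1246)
A > C > B

Key insight: Entropy is maximized by uniform distributions and minimized by concentrated distributions.

- Uniform distributions have maximum entropy log₂(5) = 2.3219 bits
- The more "peaked" or concentrated a distribution, the lower its entropy

Entropies:
  H(A) = 2.3219 bits
  H(B) = 0.6742 bits
  H(C) = 2.2571 bits

Ranking: A > C > B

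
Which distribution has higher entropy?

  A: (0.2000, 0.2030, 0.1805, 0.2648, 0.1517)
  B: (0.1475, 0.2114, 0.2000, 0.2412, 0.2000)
B

Both distributions are close to uniform, making this a harder comparison.

H(A) = 2.2976 bits
H(B) = 2.3048 bits

The distribution closer to uniform has higher entropy.
Answer: B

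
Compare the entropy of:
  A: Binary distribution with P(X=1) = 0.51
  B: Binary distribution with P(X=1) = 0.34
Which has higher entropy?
A

For binary distributions, entropy is maximized at p=0.5 and decreases as p moves toward 0 or 1.

H(A) = H(0.51) = 0.9997 bits
H(B) = H(0.34) = 0.9248 bits

Distribution A (p=0.51) is closer to uniform (p=0.5), so it has higher entropy.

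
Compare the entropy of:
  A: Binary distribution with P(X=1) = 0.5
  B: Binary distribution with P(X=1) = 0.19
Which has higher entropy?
A

For binary distributions, entropy is maximized at p=0.5 and decreases as p moves toward 0 or 1.

H(A) = H(0.5) = 1.0000 bits
H(B) = H(0.19) = 0.7015 bits

Distribution A (p=0.5) is closer to uniform (p=0.5), so it has higher entropy.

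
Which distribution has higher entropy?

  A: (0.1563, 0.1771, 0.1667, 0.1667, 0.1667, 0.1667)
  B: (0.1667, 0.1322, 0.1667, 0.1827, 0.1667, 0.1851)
A

Both distributions are close to uniform, making this a harder comparison.

H(A) = 2.5840 bits
H(B) = 2.5769 bits

The distribution closer to uniform has higher entropy.
Answer: A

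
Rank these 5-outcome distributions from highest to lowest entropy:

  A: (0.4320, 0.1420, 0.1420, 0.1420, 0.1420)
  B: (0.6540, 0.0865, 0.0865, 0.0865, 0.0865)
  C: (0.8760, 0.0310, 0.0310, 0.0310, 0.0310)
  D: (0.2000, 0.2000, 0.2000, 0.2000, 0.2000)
D > A > B > C

Key insight: Entropy is maximized by uniform distributions and minimized by concentrated distributions.

Entropies:
  H(A) = 2.1226 bits
  H(B) = 1.6224 bits
  H(C) = 0.7888 bits
  H(D) = 2.3219 bits

Ranking: D > A > B > C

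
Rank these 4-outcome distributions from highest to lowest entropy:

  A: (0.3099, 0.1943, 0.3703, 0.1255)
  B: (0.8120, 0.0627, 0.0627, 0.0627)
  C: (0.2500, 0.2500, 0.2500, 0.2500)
C > A > B

Key insight: Entropy is maximized by uniform distributions and minimized by concentrated distributions.

- Uniform distributions have maximum entropy log₂(4) = 2.0000 bits
- The more "peaked" or concentrated a distribution, the lower its entropy

Entropies:
  H(A) = 1.8896 bits
  H(B) = 0.9952 bits
  H(C) = 2.0000 bits

Ranking: C > A > B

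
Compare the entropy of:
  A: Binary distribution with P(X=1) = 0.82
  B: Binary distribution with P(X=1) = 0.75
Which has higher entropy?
B

For binary distributions, entropy is maximized at p=0.5 and decreases as p moves toward 0 or 1.

H(A) = H(0.82) = 0.6801 bits
H(B) = H(0.75) = 0.8113 bits

Distribution B (p=0.75) is closer to uniform (p=0.5), so it has higher entropy.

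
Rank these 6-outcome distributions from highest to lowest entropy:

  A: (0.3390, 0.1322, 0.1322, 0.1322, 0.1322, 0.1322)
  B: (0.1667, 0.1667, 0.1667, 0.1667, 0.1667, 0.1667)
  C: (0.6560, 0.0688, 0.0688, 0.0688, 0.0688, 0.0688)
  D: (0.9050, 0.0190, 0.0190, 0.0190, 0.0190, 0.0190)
B > A > C > D

Key insight: Entropy is maximized by uniform distributions and minimized by concentrated distributions.

Entropies:
  H(A) = 2.4587 bits
  H(B) = 2.5850 bits
  H(C) = 1.7273 bits
  H(D) = 0.6735 bits

Ranking: B > A > C > D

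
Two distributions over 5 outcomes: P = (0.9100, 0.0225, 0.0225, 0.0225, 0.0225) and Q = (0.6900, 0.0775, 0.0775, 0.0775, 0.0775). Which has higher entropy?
Q

P is highly concentrated on one outcome (91%), making it nearly deterministic. Q spreads its mass more evenly (max 69%). The more spread-out distribution has higher entropy: H(P) ≈ 0.616 bits, H(Q) ≈ 1.513 bits.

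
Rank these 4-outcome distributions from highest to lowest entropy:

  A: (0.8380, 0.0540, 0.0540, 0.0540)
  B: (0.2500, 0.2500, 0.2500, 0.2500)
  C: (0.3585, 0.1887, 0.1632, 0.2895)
B > C > A

Key insight: Entropy is maximized by uniform distributions and minimized by concentrated distributions.

- Uniform distributions have maximum entropy log₂(4) = 2.0000 bits
- The more "peaked" or concentrated a distribution, the lower its entropy

Entropies:
  H(A) = 0.8958 bits
  H(B) = 2.0000 bits
  H(C) = 1.9292 bits

Ranking: B > C > A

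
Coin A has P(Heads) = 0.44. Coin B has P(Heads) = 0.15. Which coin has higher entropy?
A

For binary distributions, entropy is maximized at p=0.5 and decreases as p moves toward 0 or 1.

H(A) = H(0.44) = 0.9896 bits
H(B) = H(0.15) = 0.6098 bits

Distribution A (p=0.44) is closer to uniform (p=0.5), so it has higher entropy.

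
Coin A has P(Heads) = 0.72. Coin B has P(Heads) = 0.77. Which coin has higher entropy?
A

For binary distributions, entropy is maximized at p=0.5 and decreases as p moves toward 0 or 1.

H(A) = H(0.72) = 0.8555 bits
H(B) = H(0.77) = 0.7780 bits

Distribution A (p=0.72) is closer to uniform (p=0.5), so it has higher entropy.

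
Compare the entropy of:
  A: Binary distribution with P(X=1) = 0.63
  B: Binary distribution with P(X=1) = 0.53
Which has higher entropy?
B

For binary distributions, entropy is maximized at p=0.5 and decreases as p moves toward 0 or 1.

H(A) = H(0.63) = 0.9507 bits
H(B) = H(0.53) = 0.9974 bits

Distribution B (p=0.53) is closer to uniform (p=0.5), so it has higher entropy.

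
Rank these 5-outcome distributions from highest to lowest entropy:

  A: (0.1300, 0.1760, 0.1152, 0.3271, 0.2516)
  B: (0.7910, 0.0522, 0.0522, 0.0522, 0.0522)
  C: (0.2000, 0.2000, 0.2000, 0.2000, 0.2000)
C > A > B

Key insight: Entropy is maximized by uniform distributions and minimized by concentrated distributions.

- Uniform distributions have maximum entropy log₂(5) = 2.3219 bits
- The more "peaked" or concentrated a distribution, the lower its entropy

Entropies:
  H(A) = 2.2113 bits
  H(B) = 1.1576 bits
  H(C) = 2.3219 bits

Ranking: C > A > B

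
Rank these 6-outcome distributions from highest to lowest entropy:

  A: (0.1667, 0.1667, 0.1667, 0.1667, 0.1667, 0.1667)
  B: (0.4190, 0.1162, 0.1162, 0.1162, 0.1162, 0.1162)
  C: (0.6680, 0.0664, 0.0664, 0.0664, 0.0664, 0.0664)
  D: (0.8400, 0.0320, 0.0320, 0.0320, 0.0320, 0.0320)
A > B > C > D

Key insight: Entropy is maximized by uniform distributions and minimized by concentrated distributions.

Entropies:
  H(A) = 2.5850 bits
  H(B) = 2.3300 bits
  H(C) = 1.6878 bits
  H(D) = 1.0058 bits

Ranking: A > B > C > D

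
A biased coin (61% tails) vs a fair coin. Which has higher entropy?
Fair coin

The fair coin is uniform (p=0.5), maximizing binary entropy at 1 bit. The biased coin has H(0.61) ≈ 0.965 bits — its outcome is more predictable, so its entropy is lower.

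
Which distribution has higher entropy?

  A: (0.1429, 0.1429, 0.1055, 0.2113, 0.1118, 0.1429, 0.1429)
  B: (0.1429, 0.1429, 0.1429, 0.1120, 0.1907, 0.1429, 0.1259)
B

Both distributions are close to uniform, making this a harder comparison.

H(A) = 2.7738 bits
H(B) = 2.7902 bits

The distribution closer to uniform has higher entropy.
Answer: B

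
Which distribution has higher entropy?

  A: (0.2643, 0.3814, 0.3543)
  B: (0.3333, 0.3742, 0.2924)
B

Both distributions are close to uniform, making this a harder comparison.

H(A) = 1.5681 bits
H(B) = 1.5777 bits

The distribution closer to uniform has higher entropy.
Answer: B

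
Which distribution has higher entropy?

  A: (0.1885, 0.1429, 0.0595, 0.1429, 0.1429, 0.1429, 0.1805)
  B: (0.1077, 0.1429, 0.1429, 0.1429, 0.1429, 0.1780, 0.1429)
B

Both distributions are close to uniform, making this a harder comparison.

H(A) = 2.7462 bits
H(B) = 2.7948 bits

The distribution closer to uniform has higher entropy.
Answer: B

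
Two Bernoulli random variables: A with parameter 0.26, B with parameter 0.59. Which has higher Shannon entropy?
B

For binary distributions, entropy is maximized at p=0.5 and decreases as p moves toward 0 or 1.

H(A) = H(0.26) = 0.8267 bits
H(B) = H(0.59) = 0.9765 bits

Distribution B (p=0.59) is closer to uniform (p=0.5), so it has higher entropy.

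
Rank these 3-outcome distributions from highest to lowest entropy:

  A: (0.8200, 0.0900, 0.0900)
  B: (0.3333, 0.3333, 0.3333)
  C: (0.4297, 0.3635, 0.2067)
B > C > A

Key insight: Entropy is maximized by uniform distributions and minimized by concentrated distributions.

- Uniform distributions have maximum entropy log₂(3) = 1.5850 bits
- The more "peaked" or concentrated a distribution, the lower its entropy

Entropies:
  H(A) = 0.8601 bits
  H(B) = 1.5850 bits
  H(C) = 1.5245 bits

Ranking: B > C > A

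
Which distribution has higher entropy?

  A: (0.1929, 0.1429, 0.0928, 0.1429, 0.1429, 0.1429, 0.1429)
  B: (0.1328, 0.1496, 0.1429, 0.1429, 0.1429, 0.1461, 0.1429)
B

Both distributions are close to uniform, making this a harder comparison.

H(A) = 2.7815 bits
H(B) = 2.8066 bits

The distribution closer to uniform has higher entropy.
Answer: B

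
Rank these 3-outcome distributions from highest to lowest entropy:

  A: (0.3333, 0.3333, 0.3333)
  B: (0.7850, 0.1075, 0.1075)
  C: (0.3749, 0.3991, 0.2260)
A > C > B

Key insight: Entropy is maximized by uniform distributions and minimized by concentrated distributions.

- Uniform distributions have maximum entropy log₂(3) = 1.5850 bits
- The more "peaked" or concentrated a distribution, the lower its entropy

Entropies:
  H(A) = 1.5850 bits
  H(B) = 0.9659 bits
  H(C) = 1.5444 bits

Ranking: A > C > B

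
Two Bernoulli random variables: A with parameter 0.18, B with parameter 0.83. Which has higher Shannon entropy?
A

For binary distributions, entropy is maximized at p=0.5 and decreases as p moves toward 0 or 1.

H(A) = H(0.18) = 0.6801 bits
H(B) = H(0.83) = 0.6577 bits

Distribution A (p=0.18) is closer to uniform (p=0.5), so it has higher entropy.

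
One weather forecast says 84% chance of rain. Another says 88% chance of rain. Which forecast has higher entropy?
84% forecast

Treat each forecast as a Bernoulli distribution. Binary entropy is maximized at p=0.5 and falls off symmetrically toward 0 or 1. The 84% forecast is closer to 50%, so it is more uncertain. H(84%) ≈ 0.634 bits, H(88%) ≈ 0.529 bits.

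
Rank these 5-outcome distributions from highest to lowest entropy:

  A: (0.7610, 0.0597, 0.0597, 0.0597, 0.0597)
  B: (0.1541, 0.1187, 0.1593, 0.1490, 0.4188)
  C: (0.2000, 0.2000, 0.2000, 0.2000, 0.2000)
C > B > A

Key insight: Entropy is maximized by uniform distributions and minimized by concentrated distributions.

- Uniform distributions have maximum entropy log₂(5) = 2.3219 bits
- The more "peaked" or concentrated a distribution, the lower its entropy

Entropies:
  H(A) = 1.2714 bits
  H(B) = 2.1381 bits
  H(C) = 2.3219 bits

Ranking: C > B > A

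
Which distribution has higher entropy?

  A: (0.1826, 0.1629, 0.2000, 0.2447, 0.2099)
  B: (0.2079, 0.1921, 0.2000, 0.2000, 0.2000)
B

Both distributions are close to uniform, making this a harder comparison.

H(A) = 2.3084 bits
H(B) = 2.3215 bits

The distribution closer to uniform has higher entropy.
Answer: B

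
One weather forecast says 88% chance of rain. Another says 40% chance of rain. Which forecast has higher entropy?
40% forecast

Treat each forecast as a Bernoulli distribution. Binary entropy is maximized at p=0.5 and falls off symmetrically toward 0 or 1. The 40% forecast is closer to 50%, so it is more uncertain. H(88%) ≈ 0.529 bits, H(40%) ≈ 0.971 bits.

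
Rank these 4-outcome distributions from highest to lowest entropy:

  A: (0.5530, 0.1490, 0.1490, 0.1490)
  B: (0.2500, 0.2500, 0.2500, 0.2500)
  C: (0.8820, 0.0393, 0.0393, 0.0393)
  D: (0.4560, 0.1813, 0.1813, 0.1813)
B > D > A > C

Key insight: Entropy is maximized by uniform distributions and minimized by concentrated distributions.

Entropies:
  H(A) = 1.7004 bits
  H(B) = 2.0000 bits
  H(C) = 0.7106 bits
  H(D) = 1.8566 bits

Ranking: B > D > A > C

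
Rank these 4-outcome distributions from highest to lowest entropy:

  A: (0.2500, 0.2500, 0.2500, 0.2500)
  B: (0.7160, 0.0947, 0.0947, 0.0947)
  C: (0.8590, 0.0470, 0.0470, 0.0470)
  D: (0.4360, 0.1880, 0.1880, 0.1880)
A > D > B > C

Key insight: Entropy is maximized by uniform distributions and minimized by concentrated distributions.

Entropies:
  H(A) = 2.0000 bits
  H(B) = 1.3110 bits
  H(C) = 0.8103 bits
  H(D) = 1.8821 bits

Ranking: A > D > B > C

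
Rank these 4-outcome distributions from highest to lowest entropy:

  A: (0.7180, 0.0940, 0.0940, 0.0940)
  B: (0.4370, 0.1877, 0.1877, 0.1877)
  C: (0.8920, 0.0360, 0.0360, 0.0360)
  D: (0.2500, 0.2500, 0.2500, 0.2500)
D > B > A > C

Key insight: Entropy is maximized by uniform distributions and minimized by concentrated distributions.

Entropies:
  H(A) = 1.3051 bits
  H(B) = 1.8809 bits
  H(C) = 0.6650 bits
  H(D) = 2.0000 bits

Ranking: D > B > A > C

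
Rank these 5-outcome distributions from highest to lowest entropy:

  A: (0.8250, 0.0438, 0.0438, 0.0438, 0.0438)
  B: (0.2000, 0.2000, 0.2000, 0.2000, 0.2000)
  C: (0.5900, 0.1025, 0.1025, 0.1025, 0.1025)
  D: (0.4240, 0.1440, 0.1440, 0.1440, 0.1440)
B > D > C > A

Key insight: Entropy is maximized by uniform distributions and minimized by concentrated distributions.

Entropies:
  H(A) = 1.0190 bits
  H(B) = 2.3219 bits
  H(C) = 1.7965 bits
  H(D) = 2.1353 bits

Ranking: B > D > C > A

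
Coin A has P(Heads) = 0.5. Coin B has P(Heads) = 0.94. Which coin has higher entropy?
A

For binary distributions, entropy is maximized at p=0.5 and decreases as p moves toward 0 or 1.

H(A) = H(0.5) = 1.0000 bits
H(B) = H(0.94) = 0.3274 bits

Distribution A (p=0.5) is closer to uniform (p=0.5), so it has higher entropy.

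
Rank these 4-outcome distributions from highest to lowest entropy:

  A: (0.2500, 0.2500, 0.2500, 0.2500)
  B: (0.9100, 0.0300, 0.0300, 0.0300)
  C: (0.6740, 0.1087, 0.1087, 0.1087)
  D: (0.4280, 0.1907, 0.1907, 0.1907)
A > D > C > B

Key insight: Entropy is maximized by uniform distributions and minimized by concentrated distributions.

Entropies:
  H(A) = 2.0000 bits
  H(B) = 0.5791 bits
  H(C) = 1.4275 bits
  H(D) = 1.8916 bits

Ranking: A > D > C > B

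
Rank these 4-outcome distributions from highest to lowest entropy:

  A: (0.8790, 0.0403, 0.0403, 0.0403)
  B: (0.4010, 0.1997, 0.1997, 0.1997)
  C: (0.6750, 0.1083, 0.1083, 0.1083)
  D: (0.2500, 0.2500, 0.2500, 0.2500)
D > B > C > A

Key insight: Entropy is maximized by uniform distributions and minimized by concentrated distributions.

Entropies:
  H(A) = 0.7240 bits
  H(B) = 1.9209 bits
  H(C) = 1.4248 bits
  H(D) = 2.0000 bits

Ranking: D > B > C > A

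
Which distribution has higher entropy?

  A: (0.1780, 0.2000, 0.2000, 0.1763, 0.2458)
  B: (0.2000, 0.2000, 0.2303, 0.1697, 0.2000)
B

Both distributions are close to uniform, making this a harder comparison.

H(A) = 2.3109 bits
H(B) = 2.3153 bits

The distribution closer to uniform has higher entropy.
Answer: B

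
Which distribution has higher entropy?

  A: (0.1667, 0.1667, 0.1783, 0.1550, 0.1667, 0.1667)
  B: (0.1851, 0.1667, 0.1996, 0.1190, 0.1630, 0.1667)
A

Both distributions are close to uniform, making this a harder comparison.

H(A) = 2.5838 bits
H(B) = 2.5681 bits

The distribution closer to uniform has higher entropy.
Answer: A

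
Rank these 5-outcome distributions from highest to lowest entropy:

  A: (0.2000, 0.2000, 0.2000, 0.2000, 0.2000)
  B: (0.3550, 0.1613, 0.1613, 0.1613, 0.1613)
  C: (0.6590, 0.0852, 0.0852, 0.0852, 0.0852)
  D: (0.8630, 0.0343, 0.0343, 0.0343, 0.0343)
A > B > C > D

Key insight: Entropy is maximized by uniform distributions and minimized by concentrated distributions.

Entropies:
  H(A) = 2.3219 bits
  H(B) = 2.2285 bits
  H(C) = 1.6078 bits
  H(D) = 0.8503 bits

Ranking: A > B > C > D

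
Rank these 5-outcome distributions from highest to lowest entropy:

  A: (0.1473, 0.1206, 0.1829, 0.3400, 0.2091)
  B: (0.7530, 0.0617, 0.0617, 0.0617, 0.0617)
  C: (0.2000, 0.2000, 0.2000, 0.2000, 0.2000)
C > A > B

Key insight: Entropy is maximized by uniform distributions and minimized by concentrated distributions.

- Uniform distributions have maximum entropy log₂(5) = 2.3219 bits
- The more "peaked" or concentrated a distribution, the lower its entropy

Entropies:
  H(A) = 2.2247 bits
  H(B) = 1.3005 bits
  H(C) = 2.3219 bits

Ranking: C > A > B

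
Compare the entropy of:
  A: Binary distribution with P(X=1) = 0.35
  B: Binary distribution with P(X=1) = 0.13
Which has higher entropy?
A

For binary distributions, entropy is maximized at p=0.5 and decreases as p moves toward 0 or 1.

H(A) = H(0.35) = 0.9341 bits
H(B) = H(0.13) = 0.5574 bits

Distribution A (p=0.35) is closer to uniform (p=0.5), so it has higher entropy.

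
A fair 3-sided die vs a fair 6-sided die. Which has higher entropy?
6-sided die

Both are uniform distributions; for uniform over n outcomes, H = log₂(n). H(3-sided) = log₂(3) = 1.585 bits and H(6-sided) = log₂(6) = 2.585 bits. More outcomes in a uniform distribution means higher entropy.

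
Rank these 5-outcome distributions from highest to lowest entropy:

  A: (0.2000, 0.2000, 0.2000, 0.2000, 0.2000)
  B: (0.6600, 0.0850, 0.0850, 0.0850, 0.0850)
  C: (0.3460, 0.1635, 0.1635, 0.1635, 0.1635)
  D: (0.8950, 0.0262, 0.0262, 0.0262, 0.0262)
A > C > B > D

Key insight: Entropy is maximized by uniform distributions and minimized by concentrated distributions.

Entropies:
  H(A) = 2.3219 bits
  H(B) = 1.6048 bits
  H(C) = 2.2384 bits
  H(D) = 0.6946 bits

Ranking: A > C > B > D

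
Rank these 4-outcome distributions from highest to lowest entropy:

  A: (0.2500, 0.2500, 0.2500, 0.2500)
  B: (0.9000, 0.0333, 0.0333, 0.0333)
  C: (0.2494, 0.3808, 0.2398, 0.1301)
A > C > B

Key insight: Entropy is maximized by uniform distributions and minimized by concentrated distributions.

- Uniform distributions have maximum entropy log₂(4) = 2.0000 bits
- The more "peaked" or concentrated a distribution, the lower its entropy

Entropies:
  H(A) = 2.0000 bits
  H(B) = 0.6275 bits
  H(C) = 1.9068 bits

Ranking: A > C > B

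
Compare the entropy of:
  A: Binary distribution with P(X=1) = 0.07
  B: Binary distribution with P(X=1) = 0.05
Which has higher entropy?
A

For binary distributions, entropy is maximized at p=0.5 and decreases as p moves toward 0 or 1.

H(A) = H(0.07) = 0.3659 bits
H(B) = H(0.05) = 0.2864 bits

Distribution A (p=0.07) is closer to uniform (p=0.5), so it has higher entropy.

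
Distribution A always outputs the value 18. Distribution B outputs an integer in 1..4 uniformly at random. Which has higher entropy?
B

A is deterministic, so H(A) = 0. B is uniform over 4 outcomes, so H(B) = log₂(4) = 2.000 bits. Any distribution with genuine randomness has higher entropy than a deterministic one.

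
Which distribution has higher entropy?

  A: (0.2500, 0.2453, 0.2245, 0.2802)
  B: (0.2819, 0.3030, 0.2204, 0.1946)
A

Both distributions are close to uniform, making this a harder comparison.

H(A) = 1.9955 bits
H(B) = 1.9774 bits

The distribution closer to uniform has higher entropy.
Answer: A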